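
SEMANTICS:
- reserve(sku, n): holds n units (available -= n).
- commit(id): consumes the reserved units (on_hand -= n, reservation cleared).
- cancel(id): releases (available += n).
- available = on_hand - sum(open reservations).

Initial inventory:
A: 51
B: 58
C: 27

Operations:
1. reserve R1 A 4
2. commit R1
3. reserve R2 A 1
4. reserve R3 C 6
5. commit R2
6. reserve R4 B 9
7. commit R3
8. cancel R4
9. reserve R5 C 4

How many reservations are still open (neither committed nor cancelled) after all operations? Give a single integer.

Answer: 1

Derivation:
Step 1: reserve R1 A 4 -> on_hand[A=51 B=58 C=27] avail[A=47 B=58 C=27] open={R1}
Step 2: commit R1 -> on_hand[A=47 B=58 C=27] avail[A=47 B=58 C=27] open={}
Step 3: reserve R2 A 1 -> on_hand[A=47 B=58 C=27] avail[A=46 B=58 C=27] open={R2}
Step 4: reserve R3 C 6 -> on_hand[A=47 B=58 C=27] avail[A=46 B=58 C=21] open={R2,R3}
Step 5: commit R2 -> on_hand[A=46 B=58 C=27] avail[A=46 B=58 C=21] open={R3}
Step 6: reserve R4 B 9 -> on_hand[A=46 B=58 C=27] avail[A=46 B=49 C=21] open={R3,R4}
Step 7: commit R3 -> on_hand[A=46 B=58 C=21] avail[A=46 B=49 C=21] open={R4}
Step 8: cancel R4 -> on_hand[A=46 B=58 C=21] avail[A=46 B=58 C=21] open={}
Step 9: reserve R5 C 4 -> on_hand[A=46 B=58 C=21] avail[A=46 B=58 C=17] open={R5}
Open reservations: ['R5'] -> 1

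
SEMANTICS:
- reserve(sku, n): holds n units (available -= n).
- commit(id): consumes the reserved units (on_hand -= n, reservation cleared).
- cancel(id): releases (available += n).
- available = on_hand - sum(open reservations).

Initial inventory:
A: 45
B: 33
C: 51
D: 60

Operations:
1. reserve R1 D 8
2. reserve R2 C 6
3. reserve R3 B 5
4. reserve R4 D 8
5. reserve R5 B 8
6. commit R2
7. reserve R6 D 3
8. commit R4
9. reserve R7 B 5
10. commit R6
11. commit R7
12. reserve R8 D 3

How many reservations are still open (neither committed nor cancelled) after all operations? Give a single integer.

Step 1: reserve R1 D 8 -> on_hand[A=45 B=33 C=51 D=60] avail[A=45 B=33 C=51 D=52] open={R1}
Step 2: reserve R2 C 6 -> on_hand[A=45 B=33 C=51 D=60] avail[A=45 B=33 C=45 D=52] open={R1,R2}
Step 3: reserve R3 B 5 -> on_hand[A=45 B=33 C=51 D=60] avail[A=45 B=28 C=45 D=52] open={R1,R2,R3}
Step 4: reserve R4 D 8 -> on_hand[A=45 B=33 C=51 D=60] avail[A=45 B=28 C=45 D=44] open={R1,R2,R3,R4}
Step 5: reserve R5 B 8 -> on_hand[A=45 B=33 C=51 D=60] avail[A=45 B=20 C=45 D=44] open={R1,R2,R3,R4,R5}
Step 6: commit R2 -> on_hand[A=45 B=33 C=45 D=60] avail[A=45 B=20 C=45 D=44] open={R1,R3,R4,R5}
Step 7: reserve R6 D 3 -> on_hand[A=45 B=33 C=45 D=60] avail[A=45 B=20 C=45 D=41] open={R1,R3,R4,R5,R6}
Step 8: commit R4 -> on_hand[A=45 B=33 C=45 D=52] avail[A=45 B=20 C=45 D=41] open={R1,R3,R5,R6}
Step 9: reserve R7 B 5 -> on_hand[A=45 B=33 C=45 D=52] avail[A=45 B=15 C=45 D=41] open={R1,R3,R5,R6,R7}
Step 10: commit R6 -> on_hand[A=45 B=33 C=45 D=49] avail[A=45 B=15 C=45 D=41] open={R1,R3,R5,R7}
Step 11: commit R7 -> on_hand[A=45 B=28 C=45 D=49] avail[A=45 B=15 C=45 D=41] open={R1,R3,R5}
Step 12: reserve R8 D 3 -> on_hand[A=45 B=28 C=45 D=49] avail[A=45 B=15 C=45 D=38] open={R1,R3,R5,R8}
Open reservations: ['R1', 'R3', 'R5', 'R8'] -> 4

Answer: 4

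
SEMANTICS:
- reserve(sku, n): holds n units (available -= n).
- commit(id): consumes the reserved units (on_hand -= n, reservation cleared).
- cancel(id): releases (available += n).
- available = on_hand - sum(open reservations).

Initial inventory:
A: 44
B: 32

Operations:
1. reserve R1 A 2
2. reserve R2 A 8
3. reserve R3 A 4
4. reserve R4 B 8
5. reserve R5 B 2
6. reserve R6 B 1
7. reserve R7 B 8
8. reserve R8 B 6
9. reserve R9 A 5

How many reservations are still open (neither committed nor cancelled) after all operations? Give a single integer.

Step 1: reserve R1 A 2 -> on_hand[A=44 B=32] avail[A=42 B=32] open={R1}
Step 2: reserve R2 A 8 -> on_hand[A=44 B=32] avail[A=34 B=32] open={R1,R2}
Step 3: reserve R3 A 4 -> on_hand[A=44 B=32] avail[A=30 B=32] open={R1,R2,R3}
Step 4: reserve R4 B 8 -> on_hand[A=44 B=32] avail[A=30 B=24] open={R1,R2,R3,R4}
Step 5: reserve R5 B 2 -> on_hand[A=44 B=32] avail[A=30 B=22] open={R1,R2,R3,R4,R5}
Step 6: reserve R6 B 1 -> on_hand[A=44 B=32] avail[A=30 B=21] open={R1,R2,R3,R4,R5,R6}
Step 7: reserve R7 B 8 -> on_hand[A=44 B=32] avail[A=30 B=13] open={R1,R2,R3,R4,R5,R6,R7}
Step 8: reserve R8 B 6 -> on_hand[A=44 B=32] avail[A=30 B=7] open={R1,R2,R3,R4,R5,R6,R7,R8}
Step 9: reserve R9 A 5 -> on_hand[A=44 B=32] avail[A=25 B=7] open={R1,R2,R3,R4,R5,R6,R7,R8,R9}
Open reservations: ['R1', 'R2', 'R3', 'R4', 'R5', 'R6', 'R7', 'R8', 'R9'] -> 9

Answer: 9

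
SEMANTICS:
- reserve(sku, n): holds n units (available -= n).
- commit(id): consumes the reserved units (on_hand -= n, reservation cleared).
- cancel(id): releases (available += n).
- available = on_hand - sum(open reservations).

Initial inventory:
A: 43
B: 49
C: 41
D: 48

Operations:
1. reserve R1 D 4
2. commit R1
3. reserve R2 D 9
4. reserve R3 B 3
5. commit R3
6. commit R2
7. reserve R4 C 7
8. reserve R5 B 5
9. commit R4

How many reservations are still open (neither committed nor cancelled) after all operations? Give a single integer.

Answer: 1

Derivation:
Step 1: reserve R1 D 4 -> on_hand[A=43 B=49 C=41 D=48] avail[A=43 B=49 C=41 D=44] open={R1}
Step 2: commit R1 -> on_hand[A=43 B=49 C=41 D=44] avail[A=43 B=49 C=41 D=44] open={}
Step 3: reserve R2 D 9 -> on_hand[A=43 B=49 C=41 D=44] avail[A=43 B=49 C=41 D=35] open={R2}
Step 4: reserve R3 B 3 -> on_hand[A=43 B=49 C=41 D=44] avail[A=43 B=46 C=41 D=35] open={R2,R3}
Step 5: commit R3 -> on_hand[A=43 B=46 C=41 D=44] avail[A=43 B=46 C=41 D=35] open={R2}
Step 6: commit R2 -> on_hand[A=43 B=46 C=41 D=35] avail[A=43 B=46 C=41 D=35] open={}
Step 7: reserve R4 C 7 -> on_hand[A=43 B=46 C=41 D=35] avail[A=43 B=46 C=34 D=35] open={R4}
Step 8: reserve R5 B 5 -> on_hand[A=43 B=46 C=41 D=35] avail[A=43 B=41 C=34 D=35] open={R4,R5}
Step 9: commit R4 -> on_hand[A=43 B=46 C=34 D=35] avail[A=43 B=41 C=34 D=35] open={R5}
Open reservations: ['R5'] -> 1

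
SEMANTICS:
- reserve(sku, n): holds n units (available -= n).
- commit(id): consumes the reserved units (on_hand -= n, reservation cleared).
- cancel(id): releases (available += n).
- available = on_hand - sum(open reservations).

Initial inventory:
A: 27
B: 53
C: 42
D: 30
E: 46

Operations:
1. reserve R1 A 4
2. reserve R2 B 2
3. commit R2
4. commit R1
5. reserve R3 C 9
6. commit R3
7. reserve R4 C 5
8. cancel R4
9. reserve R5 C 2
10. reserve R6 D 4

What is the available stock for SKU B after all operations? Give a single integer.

Answer: 51

Derivation:
Step 1: reserve R1 A 4 -> on_hand[A=27 B=53 C=42 D=30 E=46] avail[A=23 B=53 C=42 D=30 E=46] open={R1}
Step 2: reserve R2 B 2 -> on_hand[A=27 B=53 C=42 D=30 E=46] avail[A=23 B=51 C=42 D=30 E=46] open={R1,R2}
Step 3: commit R2 -> on_hand[A=27 B=51 C=42 D=30 E=46] avail[A=23 B=51 C=42 D=30 E=46] open={R1}
Step 4: commit R1 -> on_hand[A=23 B=51 C=42 D=30 E=46] avail[A=23 B=51 C=42 D=30 E=46] open={}
Step 5: reserve R3 C 9 -> on_hand[A=23 B=51 C=42 D=30 E=46] avail[A=23 B=51 C=33 D=30 E=46] open={R3}
Step 6: commit R3 -> on_hand[A=23 B=51 C=33 D=30 E=46] avail[A=23 B=51 C=33 D=30 E=46] open={}
Step 7: reserve R4 C 5 -> on_hand[A=23 B=51 C=33 D=30 E=46] avail[A=23 B=51 C=28 D=30 E=46] open={R4}
Step 8: cancel R4 -> on_hand[A=23 B=51 C=33 D=30 E=46] avail[A=23 B=51 C=33 D=30 E=46] open={}
Step 9: reserve R5 C 2 -> on_hand[A=23 B=51 C=33 D=30 E=46] avail[A=23 B=51 C=31 D=30 E=46] open={R5}
Step 10: reserve R6 D 4 -> on_hand[A=23 B=51 C=33 D=30 E=46] avail[A=23 B=51 C=31 D=26 E=46] open={R5,R6}
Final available[B] = 51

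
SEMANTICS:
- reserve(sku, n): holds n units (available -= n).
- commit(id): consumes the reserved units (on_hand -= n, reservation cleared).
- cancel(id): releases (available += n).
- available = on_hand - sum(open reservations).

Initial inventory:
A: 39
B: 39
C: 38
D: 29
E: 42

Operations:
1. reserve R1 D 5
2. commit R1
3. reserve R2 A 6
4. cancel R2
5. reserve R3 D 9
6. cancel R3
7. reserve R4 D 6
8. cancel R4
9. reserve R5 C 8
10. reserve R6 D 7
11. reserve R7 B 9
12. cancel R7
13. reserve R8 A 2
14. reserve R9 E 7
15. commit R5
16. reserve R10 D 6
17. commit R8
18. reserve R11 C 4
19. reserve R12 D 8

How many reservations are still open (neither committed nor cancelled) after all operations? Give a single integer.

Step 1: reserve R1 D 5 -> on_hand[A=39 B=39 C=38 D=29 E=42] avail[A=39 B=39 C=38 D=24 E=42] open={R1}
Step 2: commit R1 -> on_hand[A=39 B=39 C=38 D=24 E=42] avail[A=39 B=39 C=38 D=24 E=42] open={}
Step 3: reserve R2 A 6 -> on_hand[A=39 B=39 C=38 D=24 E=42] avail[A=33 B=39 C=38 D=24 E=42] open={R2}
Step 4: cancel R2 -> on_hand[A=39 B=39 C=38 D=24 E=42] avail[A=39 B=39 C=38 D=24 E=42] open={}
Step 5: reserve R3 D 9 -> on_hand[A=39 B=39 C=38 D=24 E=42] avail[A=39 B=39 C=38 D=15 E=42] open={R3}
Step 6: cancel R3 -> on_hand[A=39 B=39 C=38 D=24 E=42] avail[A=39 B=39 C=38 D=24 E=42] open={}
Step 7: reserve R4 D 6 -> on_hand[A=39 B=39 C=38 D=24 E=42] avail[A=39 B=39 C=38 D=18 E=42] open={R4}
Step 8: cancel R4 -> on_hand[A=39 B=39 C=38 D=24 E=42] avail[A=39 B=39 C=38 D=24 E=42] open={}
Step 9: reserve R5 C 8 -> on_hand[A=39 B=39 C=38 D=24 E=42] avail[A=39 B=39 C=30 D=24 E=42] open={R5}
Step 10: reserve R6 D 7 -> on_hand[A=39 B=39 C=38 D=24 E=42] avail[A=39 B=39 C=30 D=17 E=42] open={R5,R6}
Step 11: reserve R7 B 9 -> on_hand[A=39 B=39 C=38 D=24 E=42] avail[A=39 B=30 C=30 D=17 E=42] open={R5,R6,R7}
Step 12: cancel R7 -> on_hand[A=39 B=39 C=38 D=24 E=42] avail[A=39 B=39 C=30 D=17 E=42] open={R5,R6}
Step 13: reserve R8 A 2 -> on_hand[A=39 B=39 C=38 D=24 E=42] avail[A=37 B=39 C=30 D=17 E=42] open={R5,R6,R8}
Step 14: reserve R9 E 7 -> on_hand[A=39 B=39 C=38 D=24 E=42] avail[A=37 B=39 C=30 D=17 E=35] open={R5,R6,R8,R9}
Step 15: commit R5 -> on_hand[A=39 B=39 C=30 D=24 E=42] avail[A=37 B=39 C=30 D=17 E=35] open={R6,R8,R9}
Step 16: reserve R10 D 6 -> on_hand[A=39 B=39 C=30 D=24 E=42] avail[A=37 B=39 C=30 D=11 E=35] open={R10,R6,R8,R9}
Step 17: commit R8 -> on_hand[A=37 B=39 C=30 D=24 E=42] avail[A=37 B=39 C=30 D=11 E=35] open={R10,R6,R9}
Step 18: reserve R11 C 4 -> on_hand[A=37 B=39 C=30 D=24 E=42] avail[A=37 B=39 C=26 D=11 E=35] open={R10,R11,R6,R9}
Step 19: reserve R12 D 8 -> on_hand[A=37 B=39 C=30 D=24 E=42] avail[A=37 B=39 C=26 D=3 E=35] open={R10,R11,R12,R6,R9}
Open reservations: ['R10', 'R11', 'R12', 'R6', 'R9'] -> 5

Answer: 5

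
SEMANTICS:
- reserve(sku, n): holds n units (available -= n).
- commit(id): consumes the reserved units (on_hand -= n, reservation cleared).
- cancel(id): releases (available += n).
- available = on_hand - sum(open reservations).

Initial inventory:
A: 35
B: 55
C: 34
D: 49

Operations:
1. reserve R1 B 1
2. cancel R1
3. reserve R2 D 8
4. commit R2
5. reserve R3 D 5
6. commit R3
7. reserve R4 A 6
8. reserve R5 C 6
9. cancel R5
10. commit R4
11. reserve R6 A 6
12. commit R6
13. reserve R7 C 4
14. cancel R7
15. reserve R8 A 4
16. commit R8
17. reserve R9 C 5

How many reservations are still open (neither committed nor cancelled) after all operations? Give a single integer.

Step 1: reserve R1 B 1 -> on_hand[A=35 B=55 C=34 D=49] avail[A=35 B=54 C=34 D=49] open={R1}
Step 2: cancel R1 -> on_hand[A=35 B=55 C=34 D=49] avail[A=35 B=55 C=34 D=49] open={}
Step 3: reserve R2 D 8 -> on_hand[A=35 B=55 C=34 D=49] avail[A=35 B=55 C=34 D=41] open={R2}
Step 4: commit R2 -> on_hand[A=35 B=55 C=34 D=41] avail[A=35 B=55 C=34 D=41] open={}
Step 5: reserve R3 D 5 -> on_hand[A=35 B=55 C=34 D=41] avail[A=35 B=55 C=34 D=36] open={R3}
Step 6: commit R3 -> on_hand[A=35 B=55 C=34 D=36] avail[A=35 B=55 C=34 D=36] open={}
Step 7: reserve R4 A 6 -> on_hand[A=35 B=55 C=34 D=36] avail[A=29 B=55 C=34 D=36] open={R4}
Step 8: reserve R5 C 6 -> on_hand[A=35 B=55 C=34 D=36] avail[A=29 B=55 C=28 D=36] open={R4,R5}
Step 9: cancel R5 -> on_hand[A=35 B=55 C=34 D=36] avail[A=29 B=55 C=34 D=36] open={R4}
Step 10: commit R4 -> on_hand[A=29 B=55 C=34 D=36] avail[A=29 B=55 C=34 D=36] open={}
Step 11: reserve R6 A 6 -> on_hand[A=29 B=55 C=34 D=36] avail[A=23 B=55 C=34 D=36] open={R6}
Step 12: commit R6 -> on_hand[A=23 B=55 C=34 D=36] avail[A=23 B=55 C=34 D=36] open={}
Step 13: reserve R7 C 4 -> on_hand[A=23 B=55 C=34 D=36] avail[A=23 B=55 C=30 D=36] open={R7}
Step 14: cancel R7 -> on_hand[A=23 B=55 C=34 D=36] avail[A=23 B=55 C=34 D=36] open={}
Step 15: reserve R8 A 4 -> on_hand[A=23 B=55 C=34 D=36] avail[A=19 B=55 C=34 D=36] open={R8}
Step 16: commit R8 -> on_hand[A=19 B=55 C=34 D=36] avail[A=19 B=55 C=34 D=36] open={}
Step 17: reserve R9 C 5 -> on_hand[A=19 B=55 C=34 D=36] avail[A=19 B=55 C=29 D=36] open={R9}
Open reservations: ['R9'] -> 1

Answer: 1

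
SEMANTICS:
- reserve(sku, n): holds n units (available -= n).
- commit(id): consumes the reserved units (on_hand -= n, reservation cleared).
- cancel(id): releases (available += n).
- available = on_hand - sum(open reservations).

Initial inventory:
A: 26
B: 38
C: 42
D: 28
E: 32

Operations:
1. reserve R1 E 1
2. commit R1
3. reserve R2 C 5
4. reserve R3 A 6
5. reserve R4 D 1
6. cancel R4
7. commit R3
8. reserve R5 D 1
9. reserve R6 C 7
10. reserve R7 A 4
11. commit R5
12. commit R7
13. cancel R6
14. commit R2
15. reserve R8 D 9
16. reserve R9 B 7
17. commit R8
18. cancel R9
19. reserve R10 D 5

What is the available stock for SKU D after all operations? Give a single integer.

Answer: 13

Derivation:
Step 1: reserve R1 E 1 -> on_hand[A=26 B=38 C=42 D=28 E=32] avail[A=26 B=38 C=42 D=28 E=31] open={R1}
Step 2: commit R1 -> on_hand[A=26 B=38 C=42 D=28 E=31] avail[A=26 B=38 C=42 D=28 E=31] open={}
Step 3: reserve R2 C 5 -> on_hand[A=26 B=38 C=42 D=28 E=31] avail[A=26 B=38 C=37 D=28 E=31] open={R2}
Step 4: reserve R3 A 6 -> on_hand[A=26 B=38 C=42 D=28 E=31] avail[A=20 B=38 C=37 D=28 E=31] open={R2,R3}
Step 5: reserve R4 D 1 -> on_hand[A=26 B=38 C=42 D=28 E=31] avail[A=20 B=38 C=37 D=27 E=31] open={R2,R3,R4}
Step 6: cancel R4 -> on_hand[A=26 B=38 C=42 D=28 E=31] avail[A=20 B=38 C=37 D=28 E=31] open={R2,R3}
Step 7: commit R3 -> on_hand[A=20 B=38 C=42 D=28 E=31] avail[A=20 B=38 C=37 D=28 E=31] open={R2}
Step 8: reserve R5 D 1 -> on_hand[A=20 B=38 C=42 D=28 E=31] avail[A=20 B=38 C=37 D=27 E=31] open={R2,R5}
Step 9: reserve R6 C 7 -> on_hand[A=20 B=38 C=42 D=28 E=31] avail[A=20 B=38 C=30 D=27 E=31] open={R2,R5,R6}
Step 10: reserve R7 A 4 -> on_hand[A=20 B=38 C=42 D=28 E=31] avail[A=16 B=38 C=30 D=27 E=31] open={R2,R5,R6,R7}
Step 11: commit R5 -> on_hand[A=20 B=38 C=42 D=27 E=31] avail[A=16 B=38 C=30 D=27 E=31] open={R2,R6,R7}
Step 12: commit R7 -> on_hand[A=16 B=38 C=42 D=27 E=31] avail[A=16 B=38 C=30 D=27 E=31] open={R2,R6}
Step 13: cancel R6 -> on_hand[A=16 B=38 C=42 D=27 E=31] avail[A=16 B=38 C=37 D=27 E=31] open={R2}
Step 14: commit R2 -> on_hand[A=16 B=38 C=37 D=27 E=31] avail[A=16 B=38 C=37 D=27 E=31] open={}
Step 15: reserve R8 D 9 -> on_hand[A=16 B=38 C=37 D=27 E=31] avail[A=16 B=38 C=37 D=18 E=31] open={R8}
Step 16: reserve R9 B 7 -> on_hand[A=16 B=38 C=37 D=27 E=31] avail[A=16 B=31 C=37 D=18 E=31] open={R8,R9}
Step 17: commit R8 -> on_hand[A=16 B=38 C=37 D=18 E=31] avail[A=16 B=31 C=37 D=18 E=31] open={R9}
Step 18: cancel R9 -> on_hand[A=16 B=38 C=37 D=18 E=31] avail[A=16 B=38 C=37 D=18 E=31] open={}
Step 19: reserve R10 D 5 -> on_hand[A=16 B=38 C=37 D=18 E=31] avail[A=16 B=38 C=37 D=13 E=31] open={R10}
Final available[D] = 13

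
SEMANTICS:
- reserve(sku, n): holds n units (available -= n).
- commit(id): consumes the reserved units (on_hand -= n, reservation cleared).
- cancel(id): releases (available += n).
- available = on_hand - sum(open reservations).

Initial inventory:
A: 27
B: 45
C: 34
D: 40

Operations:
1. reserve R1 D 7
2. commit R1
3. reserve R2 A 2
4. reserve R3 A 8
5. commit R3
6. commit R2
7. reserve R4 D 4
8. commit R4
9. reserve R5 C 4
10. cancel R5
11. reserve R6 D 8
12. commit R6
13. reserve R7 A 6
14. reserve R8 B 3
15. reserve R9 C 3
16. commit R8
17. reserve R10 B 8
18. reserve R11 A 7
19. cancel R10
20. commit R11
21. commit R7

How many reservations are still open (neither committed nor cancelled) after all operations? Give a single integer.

Answer: 1

Derivation:
Step 1: reserve R1 D 7 -> on_hand[A=27 B=45 C=34 D=40] avail[A=27 B=45 C=34 D=33] open={R1}
Step 2: commit R1 -> on_hand[A=27 B=45 C=34 D=33] avail[A=27 B=45 C=34 D=33] open={}
Step 3: reserve R2 A 2 -> on_hand[A=27 B=45 C=34 D=33] avail[A=25 B=45 C=34 D=33] open={R2}
Step 4: reserve R3 A 8 -> on_hand[A=27 B=45 C=34 D=33] avail[A=17 B=45 C=34 D=33] open={R2,R3}
Step 5: commit R3 -> on_hand[A=19 B=45 C=34 D=33] avail[A=17 B=45 C=34 D=33] open={R2}
Step 6: commit R2 -> on_hand[A=17 B=45 C=34 D=33] avail[A=17 B=45 C=34 D=33] open={}
Step 7: reserve R4 D 4 -> on_hand[A=17 B=45 C=34 D=33] avail[A=17 B=45 C=34 D=29] open={R4}
Step 8: commit R4 -> on_hand[A=17 B=45 C=34 D=29] avail[A=17 B=45 C=34 D=29] open={}
Step 9: reserve R5 C 4 -> on_hand[A=17 B=45 C=34 D=29] avail[A=17 B=45 C=30 D=29] open={R5}
Step 10: cancel R5 -> on_hand[A=17 B=45 C=34 D=29] avail[A=17 B=45 C=34 D=29] open={}
Step 11: reserve R6 D 8 -> on_hand[A=17 B=45 C=34 D=29] avail[A=17 B=45 C=34 D=21] open={R6}
Step 12: commit R6 -> on_hand[A=17 B=45 C=34 D=21] avail[A=17 B=45 C=34 D=21] open={}
Step 13: reserve R7 A 6 -> on_hand[A=17 B=45 C=34 D=21] avail[A=11 B=45 C=34 D=21] open={R7}
Step 14: reserve R8 B 3 -> on_hand[A=17 B=45 C=34 D=21] avail[A=11 B=42 C=34 D=21] open={R7,R8}
Step 15: reserve R9 C 3 -> on_hand[A=17 B=45 C=34 D=21] avail[A=11 B=42 C=31 D=21] open={R7,R8,R9}
Step 16: commit R8 -> on_hand[A=17 B=42 C=34 D=21] avail[A=11 B=42 C=31 D=21] open={R7,R9}
Step 17: reserve R10 B 8 -> on_hand[A=17 B=42 C=34 D=21] avail[A=11 B=34 C=31 D=21] open={R10,R7,R9}
Step 18: reserve R11 A 7 -> on_hand[A=17 B=42 C=34 D=21] avail[A=4 B=34 C=31 D=21] open={R10,R11,R7,R9}
Step 19: cancel R10 -> on_hand[A=17 B=42 C=34 D=21] avail[A=4 B=42 C=31 D=21] open={R11,R7,R9}
Step 20: commit R11 -> on_hand[A=10 B=42 C=34 D=21] avail[A=4 B=42 C=31 D=21] open={R7,R9}
Step 21: commit R7 -> on_hand[A=4 B=42 C=34 D=21] avail[A=4 B=42 C=31 D=21] open={R9}
Open reservations: ['R9'] -> 1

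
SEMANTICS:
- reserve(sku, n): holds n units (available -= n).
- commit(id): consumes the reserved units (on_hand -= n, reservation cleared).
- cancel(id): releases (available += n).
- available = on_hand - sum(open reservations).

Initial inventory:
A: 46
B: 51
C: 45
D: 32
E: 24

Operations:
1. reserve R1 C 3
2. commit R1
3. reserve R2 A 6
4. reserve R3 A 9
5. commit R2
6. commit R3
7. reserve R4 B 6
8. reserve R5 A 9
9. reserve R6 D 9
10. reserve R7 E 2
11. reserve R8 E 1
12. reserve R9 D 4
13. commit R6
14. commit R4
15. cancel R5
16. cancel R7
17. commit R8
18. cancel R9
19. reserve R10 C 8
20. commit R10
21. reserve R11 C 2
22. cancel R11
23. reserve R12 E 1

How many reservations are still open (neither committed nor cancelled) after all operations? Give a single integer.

Step 1: reserve R1 C 3 -> on_hand[A=46 B=51 C=45 D=32 E=24] avail[A=46 B=51 C=42 D=32 E=24] open={R1}
Step 2: commit R1 -> on_hand[A=46 B=51 C=42 D=32 E=24] avail[A=46 B=51 C=42 D=32 E=24] open={}
Step 3: reserve R2 A 6 -> on_hand[A=46 B=51 C=42 D=32 E=24] avail[A=40 B=51 C=42 D=32 E=24] open={R2}
Step 4: reserve R3 A 9 -> on_hand[A=46 B=51 C=42 D=32 E=24] avail[A=31 B=51 C=42 D=32 E=24] open={R2,R3}
Step 5: commit R2 -> on_hand[A=40 B=51 C=42 D=32 E=24] avail[A=31 B=51 C=42 D=32 E=24] open={R3}
Step 6: commit R3 -> on_hand[A=31 B=51 C=42 D=32 E=24] avail[A=31 B=51 C=42 D=32 E=24] open={}
Step 7: reserve R4 B 6 -> on_hand[A=31 B=51 C=42 D=32 E=24] avail[A=31 B=45 C=42 D=32 E=24] open={R4}
Step 8: reserve R5 A 9 -> on_hand[A=31 B=51 C=42 D=32 E=24] avail[A=22 B=45 C=42 D=32 E=24] open={R4,R5}
Step 9: reserve R6 D 9 -> on_hand[A=31 B=51 C=42 D=32 E=24] avail[A=22 B=45 C=42 D=23 E=24] open={R4,R5,R6}
Step 10: reserve R7 E 2 -> on_hand[A=31 B=51 C=42 D=32 E=24] avail[A=22 B=45 C=42 D=23 E=22] open={R4,R5,R6,R7}
Step 11: reserve R8 E 1 -> on_hand[A=31 B=51 C=42 D=32 E=24] avail[A=22 B=45 C=42 D=23 E=21] open={R4,R5,R6,R7,R8}
Step 12: reserve R9 D 4 -> on_hand[A=31 B=51 C=42 D=32 E=24] avail[A=22 B=45 C=42 D=19 E=21] open={R4,R5,R6,R7,R8,R9}
Step 13: commit R6 -> on_hand[A=31 B=51 C=42 D=23 E=24] avail[A=22 B=45 C=42 D=19 E=21] open={R4,R5,R7,R8,R9}
Step 14: commit R4 -> on_hand[A=31 B=45 C=42 D=23 E=24] avail[A=22 B=45 C=42 D=19 E=21] open={R5,R7,R8,R9}
Step 15: cancel R5 -> on_hand[A=31 B=45 C=42 D=23 E=24] avail[A=31 B=45 C=42 D=19 E=21] open={R7,R8,R9}
Step 16: cancel R7 -> on_hand[A=31 B=45 C=42 D=23 E=24] avail[A=31 B=45 C=42 D=19 E=23] open={R8,R9}
Step 17: commit R8 -> on_hand[A=31 B=45 C=42 D=23 E=23] avail[A=31 B=45 C=42 D=19 E=23] open={R9}
Step 18: cancel R9 -> on_hand[A=31 B=45 C=42 D=23 E=23] avail[A=31 B=45 C=42 D=23 E=23] open={}
Step 19: reserve R10 C 8 -> on_hand[A=31 B=45 C=42 D=23 E=23] avail[A=31 B=45 C=34 D=23 E=23] open={R10}
Step 20: commit R10 -> on_hand[A=31 B=45 C=34 D=23 E=23] avail[A=31 B=45 C=34 D=23 E=23] open={}
Step 21: reserve R11 C 2 -> on_hand[A=31 B=45 C=34 D=23 E=23] avail[A=31 B=45 C=32 D=23 E=23] open={R11}
Step 22: cancel R11 -> on_hand[A=31 B=45 C=34 D=23 E=23] avail[A=31 B=45 C=34 D=23 E=23] open={}
Step 23: reserve R12 E 1 -> on_hand[A=31 B=45 C=34 D=23 E=23] avail[A=31 B=45 C=34 D=23 E=22] open={R12}
Open reservations: ['R12'] -> 1

Answer: 1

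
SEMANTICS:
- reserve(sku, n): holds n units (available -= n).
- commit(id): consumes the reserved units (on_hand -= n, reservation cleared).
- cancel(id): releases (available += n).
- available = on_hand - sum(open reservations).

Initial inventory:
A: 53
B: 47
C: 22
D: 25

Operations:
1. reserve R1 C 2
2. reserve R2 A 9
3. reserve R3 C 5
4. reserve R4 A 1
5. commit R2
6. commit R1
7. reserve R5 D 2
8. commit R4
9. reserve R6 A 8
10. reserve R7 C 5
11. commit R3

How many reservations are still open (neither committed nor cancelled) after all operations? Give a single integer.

Step 1: reserve R1 C 2 -> on_hand[A=53 B=47 C=22 D=25] avail[A=53 B=47 C=20 D=25] open={R1}
Step 2: reserve R2 A 9 -> on_hand[A=53 B=47 C=22 D=25] avail[A=44 B=47 C=20 D=25] open={R1,R2}
Step 3: reserve R3 C 5 -> on_hand[A=53 B=47 C=22 D=25] avail[A=44 B=47 C=15 D=25] open={R1,R2,R3}
Step 4: reserve R4 A 1 -> on_hand[A=53 B=47 C=22 D=25] avail[A=43 B=47 C=15 D=25] open={R1,R2,R3,R4}
Step 5: commit R2 -> on_hand[A=44 B=47 C=22 D=25] avail[A=43 B=47 C=15 D=25] open={R1,R3,R4}
Step 6: commit R1 -> on_hand[A=44 B=47 C=20 D=25] avail[A=43 B=47 C=15 D=25] open={R3,R4}
Step 7: reserve R5 D 2 -> on_hand[A=44 B=47 C=20 D=25] avail[A=43 B=47 C=15 D=23] open={R3,R4,R5}
Step 8: commit R4 -> on_hand[A=43 B=47 C=20 D=25] avail[A=43 B=47 C=15 D=23] open={R3,R5}
Step 9: reserve R6 A 8 -> on_hand[A=43 B=47 C=20 D=25] avail[A=35 B=47 C=15 D=23] open={R3,R5,R6}
Step 10: reserve R7 C 5 -> on_hand[A=43 B=47 C=20 D=25] avail[A=35 B=47 C=10 D=23] open={R3,R5,R6,R7}
Step 11: commit R3 -> on_hand[A=43 B=47 C=15 D=25] avail[A=35 B=47 C=10 D=23] open={R5,R6,R7}
Open reservations: ['R5', 'R6', 'R7'] -> 3

Answer: 3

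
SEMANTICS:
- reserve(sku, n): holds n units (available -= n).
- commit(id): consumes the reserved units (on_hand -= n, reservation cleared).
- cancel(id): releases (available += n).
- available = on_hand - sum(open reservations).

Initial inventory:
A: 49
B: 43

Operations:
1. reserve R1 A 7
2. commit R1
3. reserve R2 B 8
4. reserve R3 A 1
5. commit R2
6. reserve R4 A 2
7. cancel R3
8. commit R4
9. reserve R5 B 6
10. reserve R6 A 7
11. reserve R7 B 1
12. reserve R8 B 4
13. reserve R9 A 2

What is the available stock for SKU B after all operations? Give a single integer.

Step 1: reserve R1 A 7 -> on_hand[A=49 B=43] avail[A=42 B=43] open={R1}
Step 2: commit R1 -> on_hand[A=42 B=43] avail[A=42 B=43] open={}
Step 3: reserve R2 B 8 -> on_hand[A=42 B=43] avail[A=42 B=35] open={R2}
Step 4: reserve R3 A 1 -> on_hand[A=42 B=43] avail[A=41 B=35] open={R2,R3}
Step 5: commit R2 -> on_hand[A=42 B=35] avail[A=41 B=35] open={R3}
Step 6: reserve R4 A 2 -> on_hand[A=42 B=35] avail[A=39 B=35] open={R3,R4}
Step 7: cancel R3 -> on_hand[A=42 B=35] avail[A=40 B=35] open={R4}
Step 8: commit R4 -> on_hand[A=40 B=35] avail[A=40 B=35] open={}
Step 9: reserve R5 B 6 -> on_hand[A=40 B=35] avail[A=40 B=29] open={R5}
Step 10: reserve R6 A 7 -> on_hand[A=40 B=35] avail[A=33 B=29] open={R5,R6}
Step 11: reserve R7 B 1 -> on_hand[A=40 B=35] avail[A=33 B=28] open={R5,R6,R7}
Step 12: reserve R8 B 4 -> on_hand[A=40 B=35] avail[A=33 B=24] open={R5,R6,R7,R8}
Step 13: reserve R9 A 2 -> on_hand[A=40 B=35] avail[A=31 B=24] open={R5,R6,R7,R8,R9}
Final available[B] = 24

Answer: 24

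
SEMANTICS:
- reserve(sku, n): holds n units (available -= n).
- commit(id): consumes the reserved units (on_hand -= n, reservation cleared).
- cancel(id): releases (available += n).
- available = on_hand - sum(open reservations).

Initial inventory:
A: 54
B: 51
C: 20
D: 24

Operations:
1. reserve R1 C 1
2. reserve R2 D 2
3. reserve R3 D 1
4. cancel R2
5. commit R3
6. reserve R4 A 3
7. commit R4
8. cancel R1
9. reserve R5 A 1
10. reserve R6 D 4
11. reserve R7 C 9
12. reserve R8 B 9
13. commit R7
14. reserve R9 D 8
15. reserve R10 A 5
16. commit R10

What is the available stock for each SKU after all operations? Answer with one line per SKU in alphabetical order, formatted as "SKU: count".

Answer: A: 45
B: 42
C: 11
D: 11

Derivation:
Step 1: reserve R1 C 1 -> on_hand[A=54 B=51 C=20 D=24] avail[A=54 B=51 C=19 D=24] open={R1}
Step 2: reserve R2 D 2 -> on_hand[A=54 B=51 C=20 D=24] avail[A=54 B=51 C=19 D=22] open={R1,R2}
Step 3: reserve R3 D 1 -> on_hand[A=54 B=51 C=20 D=24] avail[A=54 B=51 C=19 D=21] open={R1,R2,R3}
Step 4: cancel R2 -> on_hand[A=54 B=51 C=20 D=24] avail[A=54 B=51 C=19 D=23] open={R1,R3}
Step 5: commit R3 -> on_hand[A=54 B=51 C=20 D=23] avail[A=54 B=51 C=19 D=23] open={R1}
Step 6: reserve R4 A 3 -> on_hand[A=54 B=51 C=20 D=23] avail[A=51 B=51 C=19 D=23] open={R1,R4}
Step 7: commit R4 -> on_hand[A=51 B=51 C=20 D=23] avail[A=51 B=51 C=19 D=23] open={R1}
Step 8: cancel R1 -> on_hand[A=51 B=51 C=20 D=23] avail[A=51 B=51 C=20 D=23] open={}
Step 9: reserve R5 A 1 -> on_hand[A=51 B=51 C=20 D=23] avail[A=50 B=51 C=20 D=23] open={R5}
Step 10: reserve R6 D 4 -> on_hand[A=51 B=51 C=20 D=23] avail[A=50 B=51 C=20 D=19] open={R5,R6}
Step 11: reserve R7 C 9 -> on_hand[A=51 B=51 C=20 D=23] avail[A=50 B=51 C=11 D=19] open={R5,R6,R7}
Step 12: reserve R8 B 9 -> on_hand[A=51 B=51 C=20 D=23] avail[A=50 B=42 C=11 D=19] open={R5,R6,R7,R8}
Step 13: commit R7 -> on_hand[A=51 B=51 C=11 D=23] avail[A=50 B=42 C=11 D=19] open={R5,R6,R8}
Step 14: reserve R9 D 8 -> on_hand[A=51 B=51 C=11 D=23] avail[A=50 B=42 C=11 D=11] open={R5,R6,R8,R9}
Step 15: reserve R10 A 5 -> on_hand[A=51 B=51 C=11 D=23] avail[A=45 B=42 C=11 D=11] open={R10,R5,R6,R8,R9}
Step 16: commit R10 -> on_hand[A=46 B=51 C=11 D=23] avail[A=45 B=42 C=11 D=11] open={R5,R6,R8,R9}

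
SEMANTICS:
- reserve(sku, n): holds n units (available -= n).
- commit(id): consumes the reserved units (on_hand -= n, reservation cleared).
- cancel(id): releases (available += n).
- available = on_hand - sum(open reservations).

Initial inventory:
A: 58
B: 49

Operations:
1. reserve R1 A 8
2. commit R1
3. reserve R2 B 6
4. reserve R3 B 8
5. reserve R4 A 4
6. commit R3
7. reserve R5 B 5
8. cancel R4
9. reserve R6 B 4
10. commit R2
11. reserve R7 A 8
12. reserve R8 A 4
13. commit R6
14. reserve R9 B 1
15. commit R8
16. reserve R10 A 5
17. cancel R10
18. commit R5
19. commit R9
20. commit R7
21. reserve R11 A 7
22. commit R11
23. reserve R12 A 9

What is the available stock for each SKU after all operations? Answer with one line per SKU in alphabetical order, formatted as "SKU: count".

Step 1: reserve R1 A 8 -> on_hand[A=58 B=49] avail[A=50 B=49] open={R1}
Step 2: commit R1 -> on_hand[A=50 B=49] avail[A=50 B=49] open={}
Step 3: reserve R2 B 6 -> on_hand[A=50 B=49] avail[A=50 B=43] open={R2}
Step 4: reserve R3 B 8 -> on_hand[A=50 B=49] avail[A=50 B=35] open={R2,R3}
Step 5: reserve R4 A 4 -> on_hand[A=50 B=49] avail[A=46 B=35] open={R2,R3,R4}
Step 6: commit R3 -> on_hand[A=50 B=41] avail[A=46 B=35] open={R2,R4}
Step 7: reserve R5 B 5 -> on_hand[A=50 B=41] avail[A=46 B=30] open={R2,R4,R5}
Step 8: cancel R4 -> on_hand[A=50 B=41] avail[A=50 B=30] open={R2,R5}
Step 9: reserve R6 B 4 -> on_hand[A=50 B=41] avail[A=50 B=26] open={R2,R5,R6}
Step 10: commit R2 -> on_hand[A=50 B=35] avail[A=50 B=26] open={R5,R6}
Step 11: reserve R7 A 8 -> on_hand[A=50 B=35] avail[A=42 B=26] open={R5,R6,R7}
Step 12: reserve R8 A 4 -> on_hand[A=50 B=35] avail[A=38 B=26] open={R5,R6,R7,R8}
Step 13: commit R6 -> on_hand[A=50 B=31] avail[A=38 B=26] open={R5,R7,R8}
Step 14: reserve R9 B 1 -> on_hand[A=50 B=31] avail[A=38 B=25] open={R5,R7,R8,R9}
Step 15: commit R8 -> on_hand[A=46 B=31] avail[A=38 B=25] open={R5,R7,R9}
Step 16: reserve R10 A 5 -> on_hand[A=46 B=31] avail[A=33 B=25] open={R10,R5,R7,R9}
Step 17: cancel R10 -> on_hand[A=46 B=31] avail[A=38 B=25] open={R5,R7,R9}
Step 18: commit R5 -> on_hand[A=46 B=26] avail[A=38 B=25] open={R7,R9}
Step 19: commit R9 -> on_hand[A=46 B=25] avail[A=38 B=25] open={R7}
Step 20: commit R7 -> on_hand[A=38 B=25] avail[A=38 B=25] open={}
Step 21: reserve R11 A 7 -> on_hand[A=38 B=25] avail[A=31 B=25] open={R11}
Step 22: commit R11 -> on_hand[A=31 B=25] avail[A=31 B=25] open={}
Step 23: reserve R12 A 9 -> on_hand[A=31 B=25] avail[A=22 B=25] open={R12}

Answer: A: 22
B: 25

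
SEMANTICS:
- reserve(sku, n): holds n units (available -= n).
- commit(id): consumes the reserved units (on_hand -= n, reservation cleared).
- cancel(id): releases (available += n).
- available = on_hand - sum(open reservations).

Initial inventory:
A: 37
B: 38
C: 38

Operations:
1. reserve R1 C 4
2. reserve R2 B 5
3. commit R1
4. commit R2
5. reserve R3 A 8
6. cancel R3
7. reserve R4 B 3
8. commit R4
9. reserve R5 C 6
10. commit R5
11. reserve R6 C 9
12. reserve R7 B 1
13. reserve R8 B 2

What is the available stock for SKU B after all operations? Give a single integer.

Answer: 27

Derivation:
Step 1: reserve R1 C 4 -> on_hand[A=37 B=38 C=38] avail[A=37 B=38 C=34] open={R1}
Step 2: reserve R2 B 5 -> on_hand[A=37 B=38 C=38] avail[A=37 B=33 C=34] open={R1,R2}
Step 3: commit R1 -> on_hand[A=37 B=38 C=34] avail[A=37 B=33 C=34] open={R2}
Step 4: commit R2 -> on_hand[A=37 B=33 C=34] avail[A=37 B=33 C=34] open={}
Step 5: reserve R3 A 8 -> on_hand[A=37 B=33 C=34] avail[A=29 B=33 C=34] open={R3}
Step 6: cancel R3 -> on_hand[A=37 B=33 C=34] avail[A=37 B=33 C=34] open={}
Step 7: reserve R4 B 3 -> on_hand[A=37 B=33 C=34] avail[A=37 B=30 C=34] open={R4}
Step 8: commit R4 -> on_hand[A=37 B=30 C=34] avail[A=37 B=30 C=34] open={}
Step 9: reserve R5 C 6 -> on_hand[A=37 B=30 C=34] avail[A=37 B=30 C=28] open={R5}
Step 10: commit R5 -> on_hand[A=37 B=30 C=28] avail[A=37 B=30 C=28] open={}
Step 11: reserve R6 C 9 -> on_hand[A=37 B=30 C=28] avail[A=37 B=30 C=19] open={R6}
Step 12: reserve R7 B 1 -> on_hand[A=37 B=30 C=28] avail[A=37 B=29 C=19] open={R6,R7}
Step 13: reserve R8 B 2 -> on_hand[A=37 B=30 C=28] avail[A=37 B=27 C=19] open={R6,R7,R8}
Final available[B] = 27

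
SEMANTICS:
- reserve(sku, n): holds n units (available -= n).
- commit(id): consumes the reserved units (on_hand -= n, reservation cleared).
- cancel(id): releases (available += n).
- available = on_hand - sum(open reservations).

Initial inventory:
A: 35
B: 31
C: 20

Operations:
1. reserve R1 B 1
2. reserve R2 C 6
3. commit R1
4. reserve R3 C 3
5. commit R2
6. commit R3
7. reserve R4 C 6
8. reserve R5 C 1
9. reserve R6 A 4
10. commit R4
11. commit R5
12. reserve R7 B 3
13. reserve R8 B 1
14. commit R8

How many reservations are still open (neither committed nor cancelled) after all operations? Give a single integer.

Answer: 2

Derivation:
Step 1: reserve R1 B 1 -> on_hand[A=35 B=31 C=20] avail[A=35 B=30 C=20] open={R1}
Step 2: reserve R2 C 6 -> on_hand[A=35 B=31 C=20] avail[A=35 B=30 C=14] open={R1,R2}
Step 3: commit R1 -> on_hand[A=35 B=30 C=20] avail[A=35 B=30 C=14] open={R2}
Step 4: reserve R3 C 3 -> on_hand[A=35 B=30 C=20] avail[A=35 B=30 C=11] open={R2,R3}
Step 5: commit R2 -> on_hand[A=35 B=30 C=14] avail[A=35 B=30 C=11] open={R3}
Step 6: commit R3 -> on_hand[A=35 B=30 C=11] avail[A=35 B=30 C=11] open={}
Step 7: reserve R4 C 6 -> on_hand[A=35 B=30 C=11] avail[A=35 B=30 C=5] open={R4}
Step 8: reserve R5 C 1 -> on_hand[A=35 B=30 C=11] avail[A=35 B=30 C=4] open={R4,R5}
Step 9: reserve R6 A 4 -> on_hand[A=35 B=30 C=11] avail[A=31 B=30 C=4] open={R4,R5,R6}
Step 10: commit R4 -> on_hand[A=35 B=30 C=5] avail[A=31 B=30 C=4] open={R5,R6}
Step 11: commit R5 -> on_hand[A=35 B=30 C=4] avail[A=31 B=30 C=4] open={R6}
Step 12: reserve R7 B 3 -> on_hand[A=35 B=30 C=4] avail[A=31 B=27 C=4] open={R6,R7}
Step 13: reserve R8 B 1 -> on_hand[A=35 B=30 C=4] avail[A=31 B=26 C=4] open={R6,R7,R8}
Step 14: commit R8 -> on_hand[A=35 B=29 C=4] avail[A=31 B=26 C=4] open={R6,R7}
Open reservations: ['R6', 'R7'] -> 2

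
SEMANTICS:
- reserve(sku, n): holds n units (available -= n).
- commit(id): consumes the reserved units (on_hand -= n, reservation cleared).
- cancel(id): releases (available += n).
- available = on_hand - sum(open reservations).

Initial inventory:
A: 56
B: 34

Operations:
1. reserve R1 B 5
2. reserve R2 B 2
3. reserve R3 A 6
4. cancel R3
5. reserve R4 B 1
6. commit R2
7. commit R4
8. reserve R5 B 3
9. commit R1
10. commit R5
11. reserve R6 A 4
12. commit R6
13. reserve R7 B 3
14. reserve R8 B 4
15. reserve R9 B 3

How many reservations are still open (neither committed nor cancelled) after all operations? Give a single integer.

Step 1: reserve R1 B 5 -> on_hand[A=56 B=34] avail[A=56 B=29] open={R1}
Step 2: reserve R2 B 2 -> on_hand[A=56 B=34] avail[A=56 B=27] open={R1,R2}
Step 3: reserve R3 A 6 -> on_hand[A=56 B=34] avail[A=50 B=27] open={R1,R2,R3}
Step 4: cancel R3 -> on_hand[A=56 B=34] avail[A=56 B=27] open={R1,R2}
Step 5: reserve R4 B 1 -> on_hand[A=56 B=34] avail[A=56 B=26] open={R1,R2,R4}
Step 6: commit R2 -> on_hand[A=56 B=32] avail[A=56 B=26] open={R1,R4}
Step 7: commit R4 -> on_hand[A=56 B=31] avail[A=56 B=26] open={R1}
Step 8: reserve R5 B 3 -> on_hand[A=56 B=31] avail[A=56 B=23] open={R1,R5}
Step 9: commit R1 -> on_hand[A=56 B=26] avail[A=56 B=23] open={R5}
Step 10: commit R5 -> on_hand[A=56 B=23] avail[A=56 B=23] open={}
Step 11: reserve R6 A 4 -> on_hand[A=56 B=23] avail[A=52 B=23] open={R6}
Step 12: commit R6 -> on_hand[A=52 B=23] avail[A=52 B=23] open={}
Step 13: reserve R7 B 3 -> on_hand[A=52 B=23] avail[A=52 B=20] open={R7}
Step 14: reserve R8 B 4 -> on_hand[A=52 B=23] avail[A=52 B=16] open={R7,R8}
Step 15: reserve R9 B 3 -> on_hand[A=52 B=23] avail[A=52 B=13] open={R7,R8,R9}
Open reservations: ['R7', 'R8', 'R9'] -> 3

Answer: 3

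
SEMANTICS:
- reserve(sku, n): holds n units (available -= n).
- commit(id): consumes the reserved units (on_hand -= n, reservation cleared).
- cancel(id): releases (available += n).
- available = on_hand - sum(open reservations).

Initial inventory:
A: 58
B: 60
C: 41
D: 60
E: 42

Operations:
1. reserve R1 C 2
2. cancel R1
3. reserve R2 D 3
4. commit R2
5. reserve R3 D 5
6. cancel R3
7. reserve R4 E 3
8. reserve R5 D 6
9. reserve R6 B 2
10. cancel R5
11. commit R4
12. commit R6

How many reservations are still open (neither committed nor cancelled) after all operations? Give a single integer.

Answer: 0

Derivation:
Step 1: reserve R1 C 2 -> on_hand[A=58 B=60 C=41 D=60 E=42] avail[A=58 B=60 C=39 D=60 E=42] open={R1}
Step 2: cancel R1 -> on_hand[A=58 B=60 C=41 D=60 E=42] avail[A=58 B=60 C=41 D=60 E=42] open={}
Step 3: reserve R2 D 3 -> on_hand[A=58 B=60 C=41 D=60 E=42] avail[A=58 B=60 C=41 D=57 E=42] open={R2}
Step 4: commit R2 -> on_hand[A=58 B=60 C=41 D=57 E=42] avail[A=58 B=60 C=41 D=57 E=42] open={}
Step 5: reserve R3 D 5 -> on_hand[A=58 B=60 C=41 D=57 E=42] avail[A=58 B=60 C=41 D=52 E=42] open={R3}
Step 6: cancel R3 -> on_hand[A=58 B=60 C=41 D=57 E=42] avail[A=58 B=60 C=41 D=57 E=42] open={}
Step 7: reserve R4 E 3 -> on_hand[A=58 B=60 C=41 D=57 E=42] avail[A=58 B=60 C=41 D=57 E=39] open={R4}
Step 8: reserve R5 D 6 -> on_hand[A=58 B=60 C=41 D=57 E=42] avail[A=58 B=60 C=41 D=51 E=39] open={R4,R5}
Step 9: reserve R6 B 2 -> on_hand[A=58 B=60 C=41 D=57 E=42] avail[A=58 B=58 C=41 D=51 E=39] open={R4,R5,R6}
Step 10: cancel R5 -> on_hand[A=58 B=60 C=41 D=57 E=42] avail[A=58 B=58 C=41 D=57 E=39] open={R4,R6}
Step 11: commit R4 -> on_hand[A=58 B=60 C=41 D=57 E=39] avail[A=58 B=58 C=41 D=57 E=39] open={R6}
Step 12: commit R6 -> on_hand[A=58 B=58 C=41 D=57 E=39] avail[A=58 B=58 C=41 D=57 E=39] open={}
Open reservations: [] -> 0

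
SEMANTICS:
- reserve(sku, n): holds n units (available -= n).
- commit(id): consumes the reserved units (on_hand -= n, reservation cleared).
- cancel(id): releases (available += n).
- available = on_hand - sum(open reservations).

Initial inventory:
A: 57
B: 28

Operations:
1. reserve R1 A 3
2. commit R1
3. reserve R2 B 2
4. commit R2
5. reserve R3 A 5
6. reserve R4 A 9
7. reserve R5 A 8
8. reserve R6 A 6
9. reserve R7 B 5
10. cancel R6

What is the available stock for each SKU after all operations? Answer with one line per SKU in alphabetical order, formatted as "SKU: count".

Step 1: reserve R1 A 3 -> on_hand[A=57 B=28] avail[A=54 B=28] open={R1}
Step 2: commit R1 -> on_hand[A=54 B=28] avail[A=54 B=28] open={}
Step 3: reserve R2 B 2 -> on_hand[A=54 B=28] avail[A=54 B=26] open={R2}
Step 4: commit R2 -> on_hand[A=54 B=26] avail[A=54 B=26] open={}
Step 5: reserve R3 A 5 -> on_hand[A=54 B=26] avail[A=49 B=26] open={R3}
Step 6: reserve R4 A 9 -> on_hand[A=54 B=26] avail[A=40 B=26] open={R3,R4}
Step 7: reserve R5 A 8 -> on_hand[A=54 B=26] avail[A=32 B=26] open={R3,R4,R5}
Step 8: reserve R6 A 6 -> on_hand[A=54 B=26] avail[A=26 B=26] open={R3,R4,R5,R6}
Step 9: reserve R7 B 5 -> on_hand[A=54 B=26] avail[A=26 B=21] open={R3,R4,R5,R6,R7}
Step 10: cancel R6 -> on_hand[A=54 B=26] avail[A=32 B=21] open={R3,R4,R5,R7}

Answer: A: 32
B: 21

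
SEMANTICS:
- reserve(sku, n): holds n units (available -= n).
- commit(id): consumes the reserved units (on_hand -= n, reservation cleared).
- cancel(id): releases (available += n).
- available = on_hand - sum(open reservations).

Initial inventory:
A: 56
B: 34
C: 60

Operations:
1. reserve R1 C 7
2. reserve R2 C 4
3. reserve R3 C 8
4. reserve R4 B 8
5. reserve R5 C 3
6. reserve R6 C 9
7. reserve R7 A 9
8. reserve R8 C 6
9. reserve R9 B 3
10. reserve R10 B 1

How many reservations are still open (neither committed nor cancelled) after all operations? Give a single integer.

Step 1: reserve R1 C 7 -> on_hand[A=56 B=34 C=60] avail[A=56 B=34 C=53] open={R1}
Step 2: reserve R2 C 4 -> on_hand[A=56 B=34 C=60] avail[A=56 B=34 C=49] open={R1,R2}
Step 3: reserve R3 C 8 -> on_hand[A=56 B=34 C=60] avail[A=56 B=34 C=41] open={R1,R2,R3}
Step 4: reserve R4 B 8 -> on_hand[A=56 B=34 C=60] avail[A=56 B=26 C=41] open={R1,R2,R3,R4}
Step 5: reserve R5 C 3 -> on_hand[A=56 B=34 C=60] avail[A=56 B=26 C=38] open={R1,R2,R3,R4,R5}
Step 6: reserve R6 C 9 -> on_hand[A=56 B=34 C=60] avail[A=56 B=26 C=29] open={R1,R2,R3,R4,R5,R6}
Step 7: reserve R7 A 9 -> on_hand[A=56 B=34 C=60] avail[A=47 B=26 C=29] open={R1,R2,R3,R4,R5,R6,R7}
Step 8: reserve R8 C 6 -> on_hand[A=56 B=34 C=60] avail[A=47 B=26 C=23] open={R1,R2,R3,R4,R5,R6,R7,R8}
Step 9: reserve R9 B 3 -> on_hand[A=56 B=34 C=60] avail[A=47 B=23 C=23] open={R1,R2,R3,R4,R5,R6,R7,R8,R9}
Step 10: reserve R10 B 1 -> on_hand[A=56 B=34 C=60] avail[A=47 B=22 C=23] open={R1,R10,R2,R3,R4,R5,R6,R7,R8,R9}
Open reservations: ['R1', 'R10', 'R2', 'R3', 'R4', 'R5', 'R6', 'R7', 'R8', 'R9'] -> 10

Answer: 10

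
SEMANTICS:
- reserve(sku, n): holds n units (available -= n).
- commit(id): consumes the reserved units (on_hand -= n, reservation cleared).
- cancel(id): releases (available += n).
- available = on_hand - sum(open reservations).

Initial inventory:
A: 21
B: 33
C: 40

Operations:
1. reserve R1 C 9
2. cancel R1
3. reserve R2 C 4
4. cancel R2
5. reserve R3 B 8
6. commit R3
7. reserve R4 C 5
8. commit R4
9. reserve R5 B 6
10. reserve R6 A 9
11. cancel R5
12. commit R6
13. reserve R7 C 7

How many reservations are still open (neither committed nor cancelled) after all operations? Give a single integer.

Answer: 1

Derivation:
Step 1: reserve R1 C 9 -> on_hand[A=21 B=33 C=40] avail[A=21 B=33 C=31] open={R1}
Step 2: cancel R1 -> on_hand[A=21 B=33 C=40] avail[A=21 B=33 C=40] open={}
Step 3: reserve R2 C 4 -> on_hand[A=21 B=33 C=40] avail[A=21 B=33 C=36] open={R2}
Step 4: cancel R2 -> on_hand[A=21 B=33 C=40] avail[A=21 B=33 C=40] open={}
Step 5: reserve R3 B 8 -> on_hand[A=21 B=33 C=40] avail[A=21 B=25 C=40] open={R3}
Step 6: commit R3 -> on_hand[A=21 B=25 C=40] avail[A=21 B=25 C=40] open={}
Step 7: reserve R4 C 5 -> on_hand[A=21 B=25 C=40] avail[A=21 B=25 C=35] open={R4}
Step 8: commit R4 -> on_hand[A=21 B=25 C=35] avail[A=21 B=25 C=35] open={}
Step 9: reserve R5 B 6 -> on_hand[A=21 B=25 C=35] avail[A=21 B=19 C=35] open={R5}
Step 10: reserve R6 A 9 -> on_hand[A=21 B=25 C=35] avail[A=12 B=19 C=35] open={R5,R6}
Step 11: cancel R5 -> on_hand[A=21 B=25 C=35] avail[A=12 B=25 C=35] open={R6}
Step 12: commit R6 -> on_hand[A=12 B=25 C=35] avail[A=12 B=25 C=35] open={}
Step 13: reserve R7 C 7 -> on_hand[A=12 B=25 C=35] avail[A=12 B=25 C=28] open={R7}
Open reservations: ['R7'] -> 1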